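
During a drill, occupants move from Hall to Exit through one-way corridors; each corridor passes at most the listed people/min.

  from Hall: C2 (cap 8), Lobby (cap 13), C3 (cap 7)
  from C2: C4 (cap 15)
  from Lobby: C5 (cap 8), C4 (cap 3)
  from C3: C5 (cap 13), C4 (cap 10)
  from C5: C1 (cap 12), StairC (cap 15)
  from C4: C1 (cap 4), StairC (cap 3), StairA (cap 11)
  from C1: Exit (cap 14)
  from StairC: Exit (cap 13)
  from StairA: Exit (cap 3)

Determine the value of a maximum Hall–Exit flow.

25

Augment Hall→C2→C4→C1→Exit: bottleneck 4, flow now 4.
Augment Hall→C2→C4→StairC→Exit: bottleneck 3, flow now 7.
Augment Hall→C2→C4→StairA→Exit: bottleneck 1, flow now 8.
Augment Hall→Lobby→C5→C1→Exit: bottleneck 8, flow now 16.
Augment Hall→Lobby→C4→StairA→Exit: bottleneck 2, flow now 18.
Augment Hall→C3→C5→C1→Exit: bottleneck 2, flow now 20.
Augment Hall→C3→C5→StairC→Exit: bottleneck 5, flow now 25.
No augmenting path remains; maximum flow = 25.
In the residual graph, reachable from Hall: {Hall, C2, Lobby, C4, StairA}.
Min-cut edges: Hall→C3 (7), Lobby→C5 (8), C4→C1 (4), C4→StairC (3), StairA→Exit (3); capacity 7 + 8 + 4 + 3 + 3 = 25.
This cut is saturated, so no flow can exceed 25.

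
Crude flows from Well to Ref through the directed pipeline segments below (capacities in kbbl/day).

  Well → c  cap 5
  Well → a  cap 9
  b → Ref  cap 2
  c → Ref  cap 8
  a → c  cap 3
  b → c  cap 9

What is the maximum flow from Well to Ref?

8

Augment Well→c→Ref: bottleneck 5, flow now 5.
Augment Well→a→c→Ref: bottleneck 3, flow now 8.
No augmenting path remains; maximum flow = 8.
In the residual graph, reachable from Well: {Well, a}.
Min-cut edges: Well→c (5), a→c (3); capacity 5 + 3 = 8.
This cut is saturated, so no flow can exceed 8.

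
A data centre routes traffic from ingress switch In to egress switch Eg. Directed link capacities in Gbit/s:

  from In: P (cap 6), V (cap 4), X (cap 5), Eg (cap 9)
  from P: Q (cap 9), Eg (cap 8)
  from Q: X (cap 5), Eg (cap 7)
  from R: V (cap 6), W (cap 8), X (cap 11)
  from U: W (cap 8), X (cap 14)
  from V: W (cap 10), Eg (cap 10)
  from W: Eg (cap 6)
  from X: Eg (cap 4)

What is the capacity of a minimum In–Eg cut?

23

Augment In→Eg: bottleneck 9, flow now 9.
Augment In→P→Eg: bottleneck 6, flow now 15.
Augment In→V→Eg: bottleneck 4, flow now 19.
Augment In→X→Eg: bottleneck 4, flow now 23.
No augmenting path remains; maximum flow = 23.
By max-flow min-cut, the minimum cut capacity equals the max flow.
In the residual graph, reachable from In: {In, X}.
Min-cut edges: In→P (6), In→V (4), In→Eg (9), X→Eg (4); capacity 6 + 4 + 9 + 4 = 23.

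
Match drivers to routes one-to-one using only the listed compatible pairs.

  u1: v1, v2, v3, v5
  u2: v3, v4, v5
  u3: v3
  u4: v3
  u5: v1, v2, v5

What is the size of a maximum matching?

4

Unit-capacity flow: source→left, listed edges, right→sink; max matching = max flow.
Augmenting path u1→v1 (+1); matched 1.
Augmenting path u2→v3 (+1); matched 2.
Augmenting path u5→v2 (+1); matched 3.
Augmenting path u3→v3→u2→v4 (+1); matched 4.
No augmenting path remains; maximum matching = 4.
König certificate: {u1, u2, u5, v3} is a vertex cover of size 4 (every listed pair touches it), so no matching can be larger.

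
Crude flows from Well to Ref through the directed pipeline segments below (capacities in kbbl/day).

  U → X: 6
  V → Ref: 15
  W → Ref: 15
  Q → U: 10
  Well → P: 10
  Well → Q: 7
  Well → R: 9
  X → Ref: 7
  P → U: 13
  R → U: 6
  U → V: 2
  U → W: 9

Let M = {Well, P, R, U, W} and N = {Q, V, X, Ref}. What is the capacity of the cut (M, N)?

30

Edges leaving {Well, P, R, U, W}: Well→Q (7), U→V (2), U→X (6), W→Ref (15).
Cut capacity = 7 + 2 + 6 + 15 = 30.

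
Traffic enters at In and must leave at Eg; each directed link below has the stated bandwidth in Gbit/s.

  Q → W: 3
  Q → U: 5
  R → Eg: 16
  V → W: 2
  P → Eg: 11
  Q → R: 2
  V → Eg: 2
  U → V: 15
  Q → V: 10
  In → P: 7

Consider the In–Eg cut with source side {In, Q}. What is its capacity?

27

Edges leaving {In, Q}: In→P (7), Q→R (2), Q→U (5), Q→V (10), Q→W (3).
Cut capacity = 7 + 2 + 5 + 10 + 3 = 27.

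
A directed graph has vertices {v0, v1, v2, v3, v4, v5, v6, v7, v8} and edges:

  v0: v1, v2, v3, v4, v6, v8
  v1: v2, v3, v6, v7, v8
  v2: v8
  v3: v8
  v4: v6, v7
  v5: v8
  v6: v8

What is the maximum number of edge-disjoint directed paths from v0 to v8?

5

Assign every edge capacity 1; by Menger, the answer equals the max flow.
Path v0→v8 (+1); total 1.
Path v0→v1→v8 (+1); total 2.
Path v0→v2→v8 (+1); total 3.
Path v0→v3→v8 (+1); total 4.
Path v0→v6→v8 (+1); total 5.
No residual v0→v8 path; max flow = 5.
Certifying cut of size 5: {v0→v1, v0→v2, v0→v3, v0→v8, v6→v8}.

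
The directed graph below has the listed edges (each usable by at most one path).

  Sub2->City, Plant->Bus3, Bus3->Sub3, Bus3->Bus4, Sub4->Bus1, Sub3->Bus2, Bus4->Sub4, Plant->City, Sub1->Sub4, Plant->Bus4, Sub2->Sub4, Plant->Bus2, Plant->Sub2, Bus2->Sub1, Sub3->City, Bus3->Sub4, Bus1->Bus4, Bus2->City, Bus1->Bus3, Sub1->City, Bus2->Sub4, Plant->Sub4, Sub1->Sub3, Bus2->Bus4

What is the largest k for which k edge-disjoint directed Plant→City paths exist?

Assign every edge capacity 1; by Menger, the answer equals the max flow.
Path Plant→City (+1); total 1.
Path Plant→Bus2→City (+1); total 2.
Path Plant→Sub2→City (+1); total 3.
Path Plant→Bus3→Sub3→City (+1); total 4.
No residual Plant→City path; max flow = 4.
Certifying cut of size 4: {Bus3→Sub3, Plant→Bus2, Plant→City, Plant→Sub2}.

4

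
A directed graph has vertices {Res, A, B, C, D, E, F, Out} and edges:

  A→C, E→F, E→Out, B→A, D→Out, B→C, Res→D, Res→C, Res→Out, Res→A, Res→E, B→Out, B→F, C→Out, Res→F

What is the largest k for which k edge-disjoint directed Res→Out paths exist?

Assign every edge capacity 1; by Menger, the answer equals the max flow.
Path Res→Out (+1); total 1.
Path Res→C→Out (+1); total 2.
Path Res→D→Out (+1); total 3.
Path Res→E→Out (+1); total 4.
No residual Res→Out path; max flow = 4.
Certifying cut of size 4: {C→Out, Res→D, Res→E, Res→Out}.

4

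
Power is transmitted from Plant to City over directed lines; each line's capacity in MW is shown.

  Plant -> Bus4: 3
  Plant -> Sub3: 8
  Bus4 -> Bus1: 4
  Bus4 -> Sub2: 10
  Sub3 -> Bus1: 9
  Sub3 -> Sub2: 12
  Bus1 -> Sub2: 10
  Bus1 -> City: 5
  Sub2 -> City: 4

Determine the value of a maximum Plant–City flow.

Augment Plant→Bus4→Bus1→City: bottleneck 3, flow now 3.
Augment Plant→Sub3→Bus1→City: bottleneck 2, flow now 5.
Augment Plant→Sub3→Sub2→City: bottleneck 4, flow now 9.
No augmenting path remains; maximum flow = 9.
In the residual graph, reachable from Plant: {Plant, Bus4, Sub3, Bus1, Sub2}.
Min-cut edges: Bus1→City (5), Sub2→City (4); capacity 5 + 4 = 9.
This cut is saturated, so no flow can exceed 9.

9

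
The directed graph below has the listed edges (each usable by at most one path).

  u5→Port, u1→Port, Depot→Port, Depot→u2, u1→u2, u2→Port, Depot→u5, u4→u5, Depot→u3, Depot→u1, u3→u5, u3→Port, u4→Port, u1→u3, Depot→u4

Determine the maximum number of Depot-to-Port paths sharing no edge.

6

Assign every edge capacity 1; by Menger, the answer equals the max flow.
Path Depot→Port (+1); total 1.
Path Depot→u1→Port (+1); total 2.
Path Depot→u2→Port (+1); total 3.
Path Depot→u3→Port (+1); total 4.
Path Depot→u4→Port (+1); total 5.
Path Depot→u5→Port (+1); total 6.
No residual Depot→Port path; max flow = 6.
Certifying cut of size 6: {Depot→Port, Depot→u1, Depot→u2, Depot→u3, Depot→u4, Depot→u5}.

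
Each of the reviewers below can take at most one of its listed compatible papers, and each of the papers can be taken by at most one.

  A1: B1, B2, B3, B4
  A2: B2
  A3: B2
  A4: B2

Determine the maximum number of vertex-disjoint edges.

Unit-capacity flow: source→left, listed edges, right→sink; max matching = max flow.
Augmenting path A1→B1 (+1); matched 1.
Augmenting path A2→B2 (+1); matched 2.
No augmenting path remains; maximum matching = 2.
König certificate: {A1, B2} is a vertex cover of size 2 (every listed pair touches it), so no matching can be larger.

2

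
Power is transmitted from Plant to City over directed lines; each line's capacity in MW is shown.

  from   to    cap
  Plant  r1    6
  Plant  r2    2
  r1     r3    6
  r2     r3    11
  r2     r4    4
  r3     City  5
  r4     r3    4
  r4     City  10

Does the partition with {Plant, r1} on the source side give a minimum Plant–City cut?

No — its capacity is 8, but the minimum cut has capacity 7.

Given cut capacity: 2 + 6 = 8.
Augment Plant→r1→r3→City: bottleneck 5, flow now 5.
Augment Plant→r2→r4→City: bottleneck 2, flow now 7.
No augmenting path remains; maximum flow = 7.
In the residual graph, reachable from Plant: {Plant, r1, r3}.
Min-cut edges: Plant→r2 (2), r3→City (5); capacity 2 + 5 = 7.
Cut capacity 8 exceeds the max flow 7, so it is not minimum.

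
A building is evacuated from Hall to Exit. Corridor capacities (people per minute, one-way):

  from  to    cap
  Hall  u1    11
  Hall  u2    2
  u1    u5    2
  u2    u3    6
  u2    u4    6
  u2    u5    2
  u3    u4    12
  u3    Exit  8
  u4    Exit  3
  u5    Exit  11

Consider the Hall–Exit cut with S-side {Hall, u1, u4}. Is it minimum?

Given cut capacity: 2 + 2 + 3 = 7.
Augment Hall→u1→u5→Exit: bottleneck 2, flow now 2.
Augment Hall→u2→u3→Exit: bottleneck 2, flow now 4.
No augmenting path remains; maximum flow = 4.
In the residual graph, reachable from Hall: {Hall, u1}.
Min-cut edges: Hall→u2 (2), u1→u5 (2); capacity 2 + 2 = 4.
Cut capacity 7 exceeds the max flow 4, so it is not minimum.

No — its capacity is 7, but the minimum cut has capacity 4.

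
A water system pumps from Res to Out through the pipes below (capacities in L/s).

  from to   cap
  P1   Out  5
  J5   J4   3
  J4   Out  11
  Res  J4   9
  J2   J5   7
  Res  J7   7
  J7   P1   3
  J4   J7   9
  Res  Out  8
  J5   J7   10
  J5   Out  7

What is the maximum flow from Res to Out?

20

Augment Res→Out: bottleneck 8, flow now 8.
Augment Res→J4→Out: bottleneck 9, flow now 17.
Augment Res→J7→P1→Out: bottleneck 3, flow now 20.
No augmenting path remains; maximum flow = 20.
In the residual graph, reachable from Res: {Res, J7}.
Min-cut edges: Res→J4 (9), Res→Out (8), J7→P1 (3); capacity 9 + 8 + 3 = 20.
This cut is saturated, so no flow can exceed 20.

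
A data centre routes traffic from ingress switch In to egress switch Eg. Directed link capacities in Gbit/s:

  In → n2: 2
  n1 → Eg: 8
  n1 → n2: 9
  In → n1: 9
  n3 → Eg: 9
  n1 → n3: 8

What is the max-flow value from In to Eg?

9

Augment In→n1→Eg: bottleneck 8, flow now 8.
Augment In→n1→n3→Eg: bottleneck 1, flow now 9.
No augmenting path remains; maximum flow = 9.
In the residual graph, reachable from In: {In, n2}.
Min-cut edges: In→n1 (9); capacity 9 = 9.
This cut is saturated, so no flow can exceed 9.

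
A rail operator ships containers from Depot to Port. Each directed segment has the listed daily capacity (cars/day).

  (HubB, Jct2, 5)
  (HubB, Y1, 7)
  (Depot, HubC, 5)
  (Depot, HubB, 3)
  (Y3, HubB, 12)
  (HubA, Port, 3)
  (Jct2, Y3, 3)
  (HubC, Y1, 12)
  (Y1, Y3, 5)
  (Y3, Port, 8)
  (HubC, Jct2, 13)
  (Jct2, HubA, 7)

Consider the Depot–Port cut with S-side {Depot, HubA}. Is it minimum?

Given cut capacity: 5 + 3 + 3 = 11.
Augment Depot→HubC→Y1→Y3→Port: bottleneck 5, flow now 5.
Augment Depot→HubB→Jct2→Y3→Port: bottleneck 3, flow now 8.
No augmenting path remains; maximum flow = 8.
In the residual graph, reachable from Depot: {Depot}.
Min-cut edges: Depot→HubC (5), Depot→HubB (3); capacity 5 + 3 = 8.
Cut capacity 11 exceeds the max flow 8, so it is not minimum.

No — its capacity is 11, but the minimum cut has capacity 8.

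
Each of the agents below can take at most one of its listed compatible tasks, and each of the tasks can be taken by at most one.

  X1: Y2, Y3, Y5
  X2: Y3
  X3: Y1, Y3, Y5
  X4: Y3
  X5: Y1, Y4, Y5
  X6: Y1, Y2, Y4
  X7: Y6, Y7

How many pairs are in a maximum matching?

Unit-capacity flow: source→left, listed edges, right→sink; max matching = max flow.
Augmenting path X1→Y2 (+1); matched 1.
Augmenting path X2→Y3 (+1); matched 2.
Augmenting path X3→Y1 (+1); matched 3.
Augmenting path X5→Y4 (+1); matched 4.
Augmenting path X7→Y6 (+1); matched 5.
Augmenting path X6→Y1→X3→Y5 (+1); matched 6.
No augmenting path remains; maximum matching = 6.
König certificate: {X1, X3, X5, X6, X7, Y3} is a vertex cover of size 6 (every listed pair touches it), so no matching can be larger.

6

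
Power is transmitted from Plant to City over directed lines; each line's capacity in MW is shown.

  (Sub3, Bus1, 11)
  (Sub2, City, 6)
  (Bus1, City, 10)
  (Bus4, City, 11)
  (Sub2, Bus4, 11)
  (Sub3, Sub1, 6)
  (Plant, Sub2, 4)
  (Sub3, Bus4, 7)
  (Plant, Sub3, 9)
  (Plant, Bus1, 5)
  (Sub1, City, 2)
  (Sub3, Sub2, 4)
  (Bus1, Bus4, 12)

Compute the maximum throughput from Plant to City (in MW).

Augment Plant→Bus1→City: bottleneck 5, flow now 5.
Augment Plant→Sub2→City: bottleneck 4, flow now 9.
Augment Plant→Sub3→Bus1→City: bottleneck 5, flow now 14.
Augment Plant→Sub3→Sub1→City: bottleneck 2, flow now 16.
Augment Plant→Sub3→Sub2→City: bottleneck 2, flow now 18.
No augmenting path remains; maximum flow = 18.
In the residual graph, reachable from Plant: {Plant}.
Min-cut edges: Plant→Sub3 (9), Plant→Bus1 (5), Plant→Sub2 (4); capacity 9 + 5 + 4 = 18.
This cut is saturated, so no flow can exceed 18.

18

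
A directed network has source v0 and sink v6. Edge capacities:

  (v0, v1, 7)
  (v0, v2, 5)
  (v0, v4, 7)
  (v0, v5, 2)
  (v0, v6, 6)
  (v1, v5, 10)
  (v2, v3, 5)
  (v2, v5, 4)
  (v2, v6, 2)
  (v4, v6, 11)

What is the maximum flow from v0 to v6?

Augment v0→v6: bottleneck 6, flow now 6.
Augment v0→v2→v6: bottleneck 2, flow now 8.
Augment v0→v4→v6: bottleneck 7, flow now 15.
No augmenting path remains; maximum flow = 15.
In the residual graph, reachable from v0: {v0, v1, v2, v3, v5}.
Min-cut edges: v0→v4 (7), v0→v6 (6), v2→v6 (2); capacity 7 + 6 + 2 = 15.
This cut is saturated, so no flow can exceed 15.

15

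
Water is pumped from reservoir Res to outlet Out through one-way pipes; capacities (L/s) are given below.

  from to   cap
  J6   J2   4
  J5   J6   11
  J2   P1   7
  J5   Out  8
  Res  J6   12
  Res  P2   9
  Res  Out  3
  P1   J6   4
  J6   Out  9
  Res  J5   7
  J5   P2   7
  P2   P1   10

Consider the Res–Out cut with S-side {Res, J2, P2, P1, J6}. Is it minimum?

Given cut capacity: 7 + 3 + 9 = 19.
Augment Res→Out: bottleneck 3, flow now 3.
Augment Res→J5→Out: bottleneck 7, flow now 10.
Augment Res→J6→Out: bottleneck 9, flow now 19.
No augmenting path remains; maximum flow = 19.
Cut capacity 19 equals the max flow, so it is a minimum cut.

Yes — it is a minimum cut (capacity 19).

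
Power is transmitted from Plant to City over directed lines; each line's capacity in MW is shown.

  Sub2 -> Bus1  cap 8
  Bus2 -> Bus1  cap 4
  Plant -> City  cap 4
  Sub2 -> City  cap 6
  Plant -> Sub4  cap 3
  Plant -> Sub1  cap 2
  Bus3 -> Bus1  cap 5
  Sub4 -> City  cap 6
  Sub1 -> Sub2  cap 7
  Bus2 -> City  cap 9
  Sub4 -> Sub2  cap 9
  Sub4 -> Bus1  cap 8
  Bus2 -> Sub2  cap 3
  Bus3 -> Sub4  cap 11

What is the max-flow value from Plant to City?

Augment Plant→City: bottleneck 4, flow now 4.
Augment Plant→Sub4→City: bottleneck 3, flow now 7.
Augment Plant→Sub1→Sub2→City: bottleneck 2, flow now 9.
No augmenting path remains; maximum flow = 9.
In the residual graph, reachable from Plant: {Plant}.
Min-cut edges: Plant→Sub1 (2), Plant→Sub4 (3), Plant→City (4); capacity 2 + 3 + 4 = 9.
This cut is saturated, so no flow can exceed 9.

9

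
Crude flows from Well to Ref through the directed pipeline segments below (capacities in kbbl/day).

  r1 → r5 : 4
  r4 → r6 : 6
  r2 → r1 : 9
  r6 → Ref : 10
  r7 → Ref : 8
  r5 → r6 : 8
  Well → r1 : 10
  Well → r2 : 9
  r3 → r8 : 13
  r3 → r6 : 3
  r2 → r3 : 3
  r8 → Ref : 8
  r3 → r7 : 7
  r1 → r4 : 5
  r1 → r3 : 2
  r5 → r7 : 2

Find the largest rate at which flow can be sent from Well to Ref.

Augment Well→r1→r3→r6→Ref: bottleneck 2, flow now 2.
Augment Well→r1→r4→r6→Ref: bottleneck 5, flow now 7.
Augment Well→r1→r5→r6→Ref: bottleneck 3, flow now 10.
Augment Well→r2→r3→r7→Ref: bottleneck 3, flow now 13.
Augment Well→r2→r1→r5→r7→Ref: bottleneck 1, flow now 14.
No augmenting path remains; maximum flow = 14.
In the residual graph, reachable from Well: {Well, r1, r2}.
Min-cut edges: r1→r3 (2), r1→r4 (5), r1→r5 (4), r2→r3 (3); capacity 2 + 5 + 4 + 3 = 14.
This cut is saturated, so no flow can exceed 14.

14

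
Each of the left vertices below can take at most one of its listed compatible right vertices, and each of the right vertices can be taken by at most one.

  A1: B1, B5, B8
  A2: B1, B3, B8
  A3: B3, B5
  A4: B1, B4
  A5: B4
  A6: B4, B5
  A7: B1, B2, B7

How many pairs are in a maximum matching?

6

Unit-capacity flow: source→left, listed edges, right→sink; max matching = max flow.
Augmenting path A1→B1 (+1); matched 1.
Augmenting path A2→B3 (+1); matched 2.
Augmenting path A3→B5 (+1); matched 3.
Augmenting path A4→B4 (+1); matched 4.
Augmenting path A7→B2 (+1); matched 5.
Augmenting path A5→B4→A4→B1→A1→B8 (+1); matched 6.
No augmenting path remains; maximum matching = 6.
König certificate: {A7, B1, B3, B4, B5, B8} is a vertex cover of size 6 (every listed pair touches it), so no matching can be larger.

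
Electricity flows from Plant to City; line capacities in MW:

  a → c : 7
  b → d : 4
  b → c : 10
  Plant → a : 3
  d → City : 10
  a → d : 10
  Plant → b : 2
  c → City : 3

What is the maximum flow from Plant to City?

5

Augment Plant→a→c→City: bottleneck 3, flow now 3.
Augment Plant→b→d→City: bottleneck 2, flow now 5.
No augmenting path remains; maximum flow = 5.
In the residual graph, reachable from Plant: {Plant}.
Min-cut edges: Plant→a (3), Plant→b (2); capacity 3 + 2 = 5.
This cut is saturated, so no flow can exceed 5.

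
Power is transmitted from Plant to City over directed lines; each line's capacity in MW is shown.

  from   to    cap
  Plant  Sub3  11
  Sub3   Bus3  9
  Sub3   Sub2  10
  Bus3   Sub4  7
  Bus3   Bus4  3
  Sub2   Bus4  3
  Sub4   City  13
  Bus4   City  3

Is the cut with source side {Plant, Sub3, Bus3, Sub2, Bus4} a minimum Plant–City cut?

Yes — it is a minimum cut (capacity 10).

Given cut capacity: 7 + 3 = 10.
Augment Plant→Sub3→Bus3→Sub4→City: bottleneck 7, flow now 7.
Augment Plant→Sub3→Bus3→Bus4→City: bottleneck 2, flow now 9.
Augment Plant→Sub3→Sub2→Bus4→City: bottleneck 1, flow now 10.
No augmenting path remains; maximum flow = 10.
Cut capacity 10 equals the max flow, so it is a minimum cut.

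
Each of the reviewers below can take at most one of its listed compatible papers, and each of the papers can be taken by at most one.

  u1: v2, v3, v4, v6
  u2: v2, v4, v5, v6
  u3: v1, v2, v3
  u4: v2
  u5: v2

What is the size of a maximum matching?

Unit-capacity flow: source→left, listed edges, right→sink; max matching = max flow.
Augmenting path u1→v2 (+1); matched 1.
Augmenting path u2→v4 (+1); matched 2.
Augmenting path u3→v1 (+1); matched 3.
Augmenting path u4→v2→u1→v3 (+1); matched 4.
No augmenting path remains; maximum matching = 4.
König certificate: {u1, u2, u3, v2} is a vertex cover of size 4 (every listed pair touches it), so no matching can be larger.

4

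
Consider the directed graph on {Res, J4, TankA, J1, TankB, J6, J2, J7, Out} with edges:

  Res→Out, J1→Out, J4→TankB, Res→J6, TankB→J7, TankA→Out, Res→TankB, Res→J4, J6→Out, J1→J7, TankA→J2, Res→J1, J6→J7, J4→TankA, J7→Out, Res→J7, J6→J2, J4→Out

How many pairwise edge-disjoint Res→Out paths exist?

Assign every edge capacity 1; by Menger, the answer equals the max flow.
Path Res→Out (+1); total 1.
Path Res→J4→Out (+1); total 2.
Path Res→J1→Out (+1); total 3.
Path Res→J6→Out (+1); total 4.
Path Res→J7→Out (+1); total 5.
No residual Res→Out path; max flow = 5.
Certifying cut of size 5: {J7→Out, Res→J1, Res→J4, Res→J6, Res→Out}.

5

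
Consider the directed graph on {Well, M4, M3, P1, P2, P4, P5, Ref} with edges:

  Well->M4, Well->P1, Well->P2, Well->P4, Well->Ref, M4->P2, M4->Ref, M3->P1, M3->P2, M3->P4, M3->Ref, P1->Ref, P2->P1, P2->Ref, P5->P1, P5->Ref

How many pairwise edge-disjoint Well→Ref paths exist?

Assign every edge capacity 1; by Menger, the answer equals the max flow.
Path Well→Ref (+1); total 1.
Path Well→M4→Ref (+1); total 2.
Path Well→P1→Ref (+1); total 3.
Path Well→P2→Ref (+1); total 4.
No residual Well→Ref path; max flow = 4.
Certifying cut of size 4: {Well→M4, Well→P1, Well→P2, Well→Ref}.

4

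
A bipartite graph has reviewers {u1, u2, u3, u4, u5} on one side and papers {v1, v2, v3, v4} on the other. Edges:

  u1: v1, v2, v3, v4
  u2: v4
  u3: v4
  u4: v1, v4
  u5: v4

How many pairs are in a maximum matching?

Unit-capacity flow: source→left, listed edges, right→sink; max matching = max flow.
Augmenting path u1→v1 (+1); matched 1.
Augmenting path u2→v4 (+1); matched 2.
Augmenting path u4→v1→u1→v2 (+1); matched 3.
No augmenting path remains; maximum matching = 3.
König certificate: {u1, u4, v4} is a vertex cover of size 3 (every listed pair touches it), so no matching can be larger.

3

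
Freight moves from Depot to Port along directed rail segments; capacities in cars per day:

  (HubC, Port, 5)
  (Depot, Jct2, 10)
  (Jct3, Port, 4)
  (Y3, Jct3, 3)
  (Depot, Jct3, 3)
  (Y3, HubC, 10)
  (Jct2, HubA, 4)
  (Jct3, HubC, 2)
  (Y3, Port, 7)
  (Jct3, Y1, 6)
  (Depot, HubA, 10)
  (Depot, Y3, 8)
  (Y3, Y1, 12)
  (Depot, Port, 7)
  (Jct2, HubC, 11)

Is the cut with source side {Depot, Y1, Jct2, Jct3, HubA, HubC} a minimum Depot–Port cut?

No — its capacity is 24, but the minimum cut has capacity 23.

Given cut capacity: 8 + 7 + 4 + 5 = 24.
Augment Depot→Port: bottleneck 7, flow now 7.
Augment Depot→Y3→Port: bottleneck 7, flow now 14.
Augment Depot→Jct3→Port: bottleneck 3, flow now 17.
Augment Depot→Y3→Jct3→Port: bottleneck 1, flow now 18.
Augment Depot→Jct2→HubC→Port: bottleneck 5, flow now 23.
No augmenting path remains; maximum flow = 23.
In the residual graph, reachable from Depot: {Depot, Jct2, HubA, HubC}.
Min-cut edges: Depot→Y3 (8), Depot→Jct3 (3), Depot→Port (7), HubC→Port (5); capacity 8 + 3 + 7 + 5 = 23.
Cut capacity 24 exceeds the max flow 23, so it is not minimum.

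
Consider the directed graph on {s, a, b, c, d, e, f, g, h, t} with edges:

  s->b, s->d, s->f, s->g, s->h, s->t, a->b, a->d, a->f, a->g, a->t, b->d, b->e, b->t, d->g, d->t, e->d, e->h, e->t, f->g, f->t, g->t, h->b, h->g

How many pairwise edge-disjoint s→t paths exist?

Assign every edge capacity 1; by Menger, the answer equals the max flow.
Path s→t (+1); total 1.
Path s→b→t (+1); total 2.
Path s→d→t (+1); total 3.
Path s→f→t (+1); total 4.
Path s→g→t (+1); total 5.
Path s→h→b→e→t (+1); total 6.
No residual s→t path; max flow = 6.
Certifying cut of size 6: {s→b, s→d, s→f, s→g, s→h, s→t}.

6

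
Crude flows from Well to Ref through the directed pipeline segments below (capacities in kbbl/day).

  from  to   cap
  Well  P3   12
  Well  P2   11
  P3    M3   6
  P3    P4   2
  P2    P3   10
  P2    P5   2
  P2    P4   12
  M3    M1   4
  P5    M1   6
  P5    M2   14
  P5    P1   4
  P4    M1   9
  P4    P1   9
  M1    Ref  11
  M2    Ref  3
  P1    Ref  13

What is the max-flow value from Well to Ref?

Augment Well→P3→M3→M1→Ref: bottleneck 4, flow now 4.
Augment Well→P3→P4→M1→Ref: bottleneck 2, flow now 6.
Augment Well→P2→P5→M1→Ref: bottleneck 2, flow now 8.
Augment Well→P2→P4→M1→Ref: bottleneck 3, flow now 11.
Augment Well→P2→P4→P1→Ref: bottleneck 6, flow now 17.
No augmenting path remains; maximum flow = 17.
In the residual graph, reachable from Well: {Well, P3, M3}.
Min-cut edges: Well→P2 (11), P3→P4 (2), M3→M1 (4); capacity 11 + 2 + 4 = 17.
This cut is saturated, so no flow can exceed 17.

17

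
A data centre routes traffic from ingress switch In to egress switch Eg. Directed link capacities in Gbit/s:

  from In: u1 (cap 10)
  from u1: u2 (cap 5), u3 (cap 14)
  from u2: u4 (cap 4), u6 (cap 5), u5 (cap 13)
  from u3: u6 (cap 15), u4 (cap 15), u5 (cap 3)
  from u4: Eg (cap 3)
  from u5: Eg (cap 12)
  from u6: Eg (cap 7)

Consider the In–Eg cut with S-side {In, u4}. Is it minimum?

No — its capacity is 13, but the minimum cut has capacity 10.

Given cut capacity: 10 + 3 = 13.
Augment In→u1→u2→u4→Eg: bottleneck 3, flow now 3.
Augment In→u1→u2→u5→Eg: bottleneck 2, flow now 5.
Augment In→u1→u3→u5→Eg: bottleneck 3, flow now 8.
Augment In→u1→u3→u6→Eg: bottleneck 2, flow now 10.
No augmenting path remains; maximum flow = 10.
In the residual graph, reachable from In: {In}.
Min-cut edges: In→u1 (10); capacity 10 = 10.
Cut capacity 13 exceeds the max flow 10, so it is not minimum.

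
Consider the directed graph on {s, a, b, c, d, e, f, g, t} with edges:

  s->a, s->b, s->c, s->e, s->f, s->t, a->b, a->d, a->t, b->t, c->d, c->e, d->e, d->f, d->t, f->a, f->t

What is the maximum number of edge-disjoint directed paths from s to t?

Assign every edge capacity 1; by Menger, the answer equals the max flow.
Path s→t (+1); total 1.
Path s→a→t (+1); total 2.
Path s→b→t (+1); total 3.
Path s→f→t (+1); total 4.
Path s→c→d→t (+1); total 5.
No residual s→t path; max flow = 5.
Certifying cut of size 5: {s→a, s→b, s→c, s→f, s→t}.

5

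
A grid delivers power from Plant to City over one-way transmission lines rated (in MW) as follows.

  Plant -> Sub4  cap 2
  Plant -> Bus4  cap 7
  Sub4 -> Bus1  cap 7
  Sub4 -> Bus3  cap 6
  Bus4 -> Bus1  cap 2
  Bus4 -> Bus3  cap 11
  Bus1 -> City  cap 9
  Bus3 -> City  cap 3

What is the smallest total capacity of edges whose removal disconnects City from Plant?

7

Augment Plant→Sub4→Bus1→City: bottleneck 2, flow now 2.
Augment Plant→Bus4→Bus1→City: bottleneck 2, flow now 4.
Augment Plant→Bus4→Bus3→City: bottleneck 3, flow now 7.
No augmenting path remains; maximum flow = 7.
By max-flow min-cut, the minimum cut capacity equals the max flow.
In the residual graph, reachable from Plant: {Plant, Bus4, Bus3}.
Min-cut edges: Plant→Sub4 (2), Bus4→Bus1 (2), Bus3→City (3); capacity 2 + 2 + 3 = 7.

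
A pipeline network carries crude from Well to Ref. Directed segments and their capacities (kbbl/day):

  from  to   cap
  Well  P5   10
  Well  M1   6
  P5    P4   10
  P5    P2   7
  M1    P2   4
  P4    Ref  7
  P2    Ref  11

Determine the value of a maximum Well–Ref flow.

Augment Well→P5→P4→Ref: bottleneck 7, flow now 7.
Augment Well→P5→P2→Ref: bottleneck 3, flow now 10.
Augment Well→M1→P2→Ref: bottleneck 4, flow now 14.
No augmenting path remains; maximum flow = 14.
In the residual graph, reachable from Well: {Well, M1}.
Min-cut edges: Well→P5 (10), M1→P2 (4); capacity 10 + 4 = 14.
This cut is saturated, so no flow can exceed 14.

14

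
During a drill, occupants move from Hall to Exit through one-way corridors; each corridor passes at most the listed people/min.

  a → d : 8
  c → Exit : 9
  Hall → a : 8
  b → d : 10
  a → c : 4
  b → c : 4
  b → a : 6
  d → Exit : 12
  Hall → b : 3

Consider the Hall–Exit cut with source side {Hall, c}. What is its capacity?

Edges leaving {Hall, c}: Hall→a (8), Hall→b (3), c→Exit (9).
Cut capacity = 8 + 3 + 9 = 20.

20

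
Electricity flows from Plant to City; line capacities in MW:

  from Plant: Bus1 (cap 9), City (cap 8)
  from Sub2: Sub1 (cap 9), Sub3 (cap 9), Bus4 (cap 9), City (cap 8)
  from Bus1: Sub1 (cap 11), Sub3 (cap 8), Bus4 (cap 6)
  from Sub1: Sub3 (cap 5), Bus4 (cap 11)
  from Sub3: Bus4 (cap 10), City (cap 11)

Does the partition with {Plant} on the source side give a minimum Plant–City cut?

Given cut capacity: 9 + 8 = 17.
Augment Plant→City: bottleneck 8, flow now 8.
Augment Plant→Bus1→Sub3→City: bottleneck 8, flow now 16.
Augment Plant→Bus1→Sub1→Sub3→City: bottleneck 1, flow now 17.
No augmenting path remains; maximum flow = 17.
Cut capacity 17 equals the max flow, so it is a minimum cut.

Yes — it is a minimum cut (capacity 17).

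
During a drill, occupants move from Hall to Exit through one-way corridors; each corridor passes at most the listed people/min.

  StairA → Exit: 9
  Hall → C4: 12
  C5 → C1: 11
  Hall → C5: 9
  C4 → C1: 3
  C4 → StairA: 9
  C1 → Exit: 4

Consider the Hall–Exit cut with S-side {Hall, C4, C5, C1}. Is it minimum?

Yes — it is a minimum cut (capacity 13).

Given cut capacity: 9 + 4 = 13.
Augment Hall→C4→C1→Exit: bottleneck 3, flow now 3.
Augment Hall→C4→StairA→Exit: bottleneck 9, flow now 12.
Augment Hall→C5→C1→Exit: bottleneck 1, flow now 13.
No augmenting path remains; maximum flow = 13.
Cut capacity 13 equals the max flow, so it is a minimum cut.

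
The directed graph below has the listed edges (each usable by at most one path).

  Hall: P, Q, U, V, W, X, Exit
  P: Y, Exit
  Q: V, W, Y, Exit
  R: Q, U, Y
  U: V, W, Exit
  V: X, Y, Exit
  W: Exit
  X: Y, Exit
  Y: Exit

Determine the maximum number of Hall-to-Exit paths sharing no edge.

Assign every edge capacity 1; by Menger, the answer equals the max flow.
Path Hall→Exit (+1); total 1.
Path Hall→P→Exit (+1); total 2.
Path Hall→Q→Exit (+1); total 3.
Path Hall→U→Exit (+1); total 4.
Path Hall→V→Exit (+1); total 5.
Path Hall→W→Exit (+1); total 6.
Path Hall→X→Exit (+1); total 7.
No residual Hall→Exit path; max flow = 7.
Certifying cut of size 7: {Hall→Exit, Hall→P, Hall→Q, Hall→U, Hall→V, Hall→W, Hall→X}.

7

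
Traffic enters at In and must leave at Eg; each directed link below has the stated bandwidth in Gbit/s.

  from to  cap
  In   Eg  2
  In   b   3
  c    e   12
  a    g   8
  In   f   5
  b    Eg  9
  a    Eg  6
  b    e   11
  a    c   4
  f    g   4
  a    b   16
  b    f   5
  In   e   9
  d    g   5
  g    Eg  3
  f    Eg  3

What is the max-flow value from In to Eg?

Augment In→Eg: bottleneck 2, flow now 2.
Augment In→b→Eg: bottleneck 3, flow now 5.
Augment In→f→Eg: bottleneck 3, flow now 8.
Augment In→f→g→Eg: bottleneck 2, flow now 10.
No augmenting path remains; maximum flow = 10.
In the residual graph, reachable from In: {In, e}.
Min-cut edges: In→b (3), In→f (5), In→Eg (2); capacity 3 + 5 + 2 = 10.
This cut is saturated, so no flow can exceed 10.

10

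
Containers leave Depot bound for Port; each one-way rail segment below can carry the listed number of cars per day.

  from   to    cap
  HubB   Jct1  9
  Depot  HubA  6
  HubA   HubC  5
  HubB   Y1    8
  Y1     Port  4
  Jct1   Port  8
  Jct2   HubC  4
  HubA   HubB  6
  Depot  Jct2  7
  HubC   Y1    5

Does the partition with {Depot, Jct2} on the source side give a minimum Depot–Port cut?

Given cut capacity: 6 + 4 = 10.
Augment Depot→Jct2→HubC→Y1→Port: bottleneck 4, flow now 4.
Augment Depot→HubA→HubB→Jct1→Port: bottleneck 6, flow now 10.
No augmenting path remains; maximum flow = 10.
Cut capacity 10 equals the max flow, so it is a minimum cut.

Yes — it is a minimum cut (capacity 10).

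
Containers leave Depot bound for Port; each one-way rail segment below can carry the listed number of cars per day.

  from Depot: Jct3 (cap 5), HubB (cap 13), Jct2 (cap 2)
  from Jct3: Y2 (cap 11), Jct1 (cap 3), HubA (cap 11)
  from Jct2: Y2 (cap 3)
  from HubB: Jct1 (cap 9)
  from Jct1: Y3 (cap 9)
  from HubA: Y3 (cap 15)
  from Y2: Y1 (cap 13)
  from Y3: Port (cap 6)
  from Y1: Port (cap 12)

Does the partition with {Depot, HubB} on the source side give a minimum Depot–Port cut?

Given cut capacity: 5 + 2 + 9 = 16.
Augment Depot→Jct3→Jct1→Y3→Port: bottleneck 3, flow now 3.
Augment Depot→Jct3→HubA→Y3→Port: bottleneck 2, flow now 5.
Augment Depot→Jct2→Y2→Y1→Port: bottleneck 2, flow now 7.
Augment Depot→HubB→Jct1→Y3→Port: bottleneck 1, flow now 8.
Augment Depot→HubB→Jct1→Jct3→Y2→Y1→Port: bottleneck 3, flow now 11. (uses reverse residual edge)
Augment Depot→HubB→Jct1→Y3→HubA→Jct3→Y2→Y1→Port: bottleneck 2, flow now 13. (uses reverse residual edge)
No augmenting path remains; maximum flow = 13.
In the residual graph, reachable from Depot: {Depot, HubB, Jct1, Y3}.
Min-cut edges: Depot→Jct3 (5), Depot→Jct2 (2), Y3→Port (6); capacity 5 + 2 + 6 = 13.
Cut capacity 16 exceeds the max flow 13, so it is not minimum.

No — its capacity is 16, but the minimum cut has capacity 13.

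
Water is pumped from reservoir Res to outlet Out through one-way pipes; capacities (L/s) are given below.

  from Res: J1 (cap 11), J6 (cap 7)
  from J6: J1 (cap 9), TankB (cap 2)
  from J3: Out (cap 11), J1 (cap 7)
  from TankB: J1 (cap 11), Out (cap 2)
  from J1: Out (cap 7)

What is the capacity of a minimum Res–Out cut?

Augment Res→J1→Out: bottleneck 7, flow now 7.
Augment Res→J6→TankB→Out: bottleneck 2, flow now 9.
No augmenting path remains; maximum flow = 9.
By max-flow min-cut, the minimum cut capacity equals the max flow.
In the residual graph, reachable from Res: {Res, J6, J1}.
Min-cut edges: J6→TankB (2), J1→Out (7); capacity 2 + 7 = 9.

9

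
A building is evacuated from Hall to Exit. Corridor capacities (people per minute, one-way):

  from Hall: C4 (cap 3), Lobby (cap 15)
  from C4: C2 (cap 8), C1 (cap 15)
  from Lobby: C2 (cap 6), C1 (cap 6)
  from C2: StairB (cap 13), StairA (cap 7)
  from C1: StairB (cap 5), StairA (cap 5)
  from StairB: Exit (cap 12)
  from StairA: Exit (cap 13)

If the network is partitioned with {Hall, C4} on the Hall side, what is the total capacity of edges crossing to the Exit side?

Edges leaving {Hall, C4}: Hall→Lobby (15), C4→C2 (8), C4→C1 (15).
Cut capacity = 15 + 8 + 15 = 38.

38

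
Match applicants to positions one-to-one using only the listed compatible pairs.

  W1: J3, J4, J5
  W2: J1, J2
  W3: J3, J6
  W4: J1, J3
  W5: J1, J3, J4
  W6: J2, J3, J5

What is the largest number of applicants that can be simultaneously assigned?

Unit-capacity flow: source→left, listed edges, right→sink; max matching = max flow.
Augmenting path W1→J3 (+1); matched 1.
Augmenting path W2→J1 (+1); matched 2.
Augmenting path W3→J6 (+1); matched 3.
Augmenting path W5→J4 (+1); matched 4.
Augmenting path W6→J2 (+1); matched 5.
Augmenting path W4→J3→W1→J5 (+1); matched 6.
No augmenting path remains; maximum matching = 6.
König certificate: {W1, W2, W3, W4, W5, W6} is a vertex cover of size 6 (every listed pair touches it), so no matching can be larger.

6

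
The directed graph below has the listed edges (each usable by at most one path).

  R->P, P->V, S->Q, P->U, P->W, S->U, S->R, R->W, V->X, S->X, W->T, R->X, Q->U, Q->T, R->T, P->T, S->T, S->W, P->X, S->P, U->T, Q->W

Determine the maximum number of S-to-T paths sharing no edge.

Assign every edge capacity 1; by Menger, the answer equals the max flow.
Path S→T (+1); total 1.
Path S→P→T (+1); total 2.
Path S→Q→T (+1); total 3.
Path S→R→T (+1); total 4.
Path S→U→T (+1); total 5.
Path S→W→T (+1); total 6.
No residual S→T path; max flow = 6.
Certifying cut of size 6: {S→P, S→Q, S→R, S→T, S→U, S→W}.

6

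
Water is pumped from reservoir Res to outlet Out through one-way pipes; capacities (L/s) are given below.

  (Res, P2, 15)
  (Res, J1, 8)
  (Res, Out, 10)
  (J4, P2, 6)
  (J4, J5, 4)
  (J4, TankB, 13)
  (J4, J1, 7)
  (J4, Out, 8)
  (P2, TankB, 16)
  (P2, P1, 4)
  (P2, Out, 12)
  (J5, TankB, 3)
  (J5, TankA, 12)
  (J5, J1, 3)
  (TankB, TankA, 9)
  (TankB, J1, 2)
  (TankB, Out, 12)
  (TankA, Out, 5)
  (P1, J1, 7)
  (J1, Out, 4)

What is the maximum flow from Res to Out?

Augment Res→Out: bottleneck 10, flow now 10.
Augment Res→P2→Out: bottleneck 12, flow now 22.
Augment Res→J1→Out: bottleneck 4, flow now 26.
Augment Res→P2→TankB→Out: bottleneck 3, flow now 29.
No augmenting path remains; maximum flow = 29.
In the residual graph, reachable from Res: {Res, J1}.
Min-cut edges: Res→P2 (15), Res→Out (10), J1→Out (4); capacity 15 + 10 + 4 = 29.
This cut is saturated, so no flow can exceed 29.

29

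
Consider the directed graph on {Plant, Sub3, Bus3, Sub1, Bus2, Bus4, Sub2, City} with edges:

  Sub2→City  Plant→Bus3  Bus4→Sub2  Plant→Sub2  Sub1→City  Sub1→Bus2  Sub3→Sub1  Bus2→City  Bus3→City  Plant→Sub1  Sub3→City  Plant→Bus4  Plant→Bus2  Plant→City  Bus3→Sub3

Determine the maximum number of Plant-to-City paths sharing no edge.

5

Assign every edge capacity 1; by Menger, the answer equals the max flow.
Path Plant→City (+1); total 1.
Path Plant→Bus3→City (+1); total 2.
Path Plant→Sub1→City (+1); total 3.
Path Plant→Bus2→City (+1); total 4.
Path Plant→Sub2→City (+1); total 5.
No residual Plant→City path; max flow = 5.
Certifying cut of size 5: {Plant→Bus2, Plant→Bus3, Plant→City, Plant→Sub1, Sub2→City}.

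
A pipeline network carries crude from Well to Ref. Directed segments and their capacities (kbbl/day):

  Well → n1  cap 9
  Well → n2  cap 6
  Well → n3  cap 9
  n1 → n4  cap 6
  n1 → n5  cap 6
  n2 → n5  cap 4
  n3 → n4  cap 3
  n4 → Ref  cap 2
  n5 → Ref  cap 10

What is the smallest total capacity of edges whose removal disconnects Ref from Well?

Augment Well→n1→n4→Ref: bottleneck 2, flow now 2.
Augment Well→n1→n5→Ref: bottleneck 6, flow now 8.
Augment Well→n2→n5→Ref: bottleneck 4, flow now 12.
No augmenting path remains; maximum flow = 12.
By max-flow min-cut, the minimum cut capacity equals the max flow.
In the residual graph, reachable from Well: {Well, n1, n2, n3, n4}.
Min-cut edges: n1→n5 (6), n2→n5 (4), n4→Ref (2); capacity 6 + 4 + 2 = 12.

12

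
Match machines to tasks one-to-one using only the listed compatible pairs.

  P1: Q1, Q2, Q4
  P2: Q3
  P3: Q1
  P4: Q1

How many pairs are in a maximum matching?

Unit-capacity flow: source→left, listed edges, right→sink; max matching = max flow.
Augmenting path P1→Q1 (+1); matched 1.
Augmenting path P2→Q3 (+1); matched 2.
Augmenting path P3→Q1→P1→Q2 (+1); matched 3.
No augmenting path remains; maximum matching = 3.
König certificate: {P1, P2, Q1} is a vertex cover of size 3 (every listed pair touches it), so no matching can be larger.

3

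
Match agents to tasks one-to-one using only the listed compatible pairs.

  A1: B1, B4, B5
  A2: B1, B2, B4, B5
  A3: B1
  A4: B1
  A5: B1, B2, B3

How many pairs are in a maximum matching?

Unit-capacity flow: source→left, listed edges, right→sink; max matching = max flow.
Augmenting path A1→B1 (+1); matched 1.
Augmenting path A2→B2 (+1); matched 2.
Augmenting path A5→B3 (+1); matched 3.
Augmenting path A3→B1→A1→B4 (+1); matched 4.
No augmenting path remains; maximum matching = 4.
König certificate: {A1, A2, A5, B1} is a vertex cover of size 4 (every listed pair touches it), so no matching can be larger.

4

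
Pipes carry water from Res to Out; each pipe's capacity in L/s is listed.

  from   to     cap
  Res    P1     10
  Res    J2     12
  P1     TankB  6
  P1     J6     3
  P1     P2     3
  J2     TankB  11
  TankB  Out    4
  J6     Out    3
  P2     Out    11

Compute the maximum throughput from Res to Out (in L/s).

10

Augment Res→P1→TankB→Out: bottleneck 4, flow now 4.
Augment Res→P1→J6→Out: bottleneck 3, flow now 7.
Augment Res→P1→P2→Out: bottleneck 3, flow now 10.
No augmenting path remains; maximum flow = 10.
In the residual graph, reachable from Res: {Res, P1, J2, TankB}.
Min-cut edges: P1→J6 (3), P1→P2 (3), TankB→Out (4); capacity 3 + 3 + 4 = 10.
This cut is saturated, so no flow can exceed 10.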